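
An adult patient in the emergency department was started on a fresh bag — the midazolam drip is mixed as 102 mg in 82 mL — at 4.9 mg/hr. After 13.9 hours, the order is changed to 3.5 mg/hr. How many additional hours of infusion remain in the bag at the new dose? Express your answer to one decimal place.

Initial rate:
Concentration = 102 mg ÷ 82 mL = 1.243902 mg/mL
Rate = 4.9 mg/hr ÷ 1.243902 mg/mL = 3.939216 mL/hr
Volume infused so far = 3.939216 mL/hr × 13.9 hr = 54.7551 mL
Volume remaining = 82 − 54.7551 = 27.2449 mL
New rate:
Rate = 3.5 mg/hr ÷ 1.243902 mg/mL = 2.813725 mL/hr
Time remaining = 27.2449 mL ÷ 2.813725 mL/hr = 9.682857 hr

9.7 hours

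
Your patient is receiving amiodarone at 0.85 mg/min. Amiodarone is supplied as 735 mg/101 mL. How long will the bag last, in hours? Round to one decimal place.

14.4 hours

0.85 mg/min × 60 min/hr = 51 mg/hr
Concentration = 735 mg ÷ 101 mL = 7.277228 mg/mL
Rate = 51 mg/hr ÷ 7.277228 mg/mL = 7.008163 mL/hr
Duration = 101 mL ÷ 7.008163 mL/hr = 14.41176 hr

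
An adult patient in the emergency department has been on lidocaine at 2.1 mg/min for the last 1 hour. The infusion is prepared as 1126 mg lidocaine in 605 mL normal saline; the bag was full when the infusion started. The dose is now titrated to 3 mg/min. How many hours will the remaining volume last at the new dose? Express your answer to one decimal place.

5.6 hours

Initial rate:
2.1 mg/min × 60 min/hr = 126 mg/hr
Concentration = 1126 mg ÷ 605 mL = 1.861157 mg/mL
Rate = 126 mg/hr ÷ 1.861157 mg/mL = 67.69982 mL/hr
Volume infused so far = 67.69982 mL/hr × 1 hr = 67.69982 mL
Volume remaining = 605 − 67.69982 = 537.3002 mL
New rate:
3 mg/min × 60 min/hr = 180 mg/hr
Rate = 180 mg/hr ÷ 1.861157 mg/mL = 96.71403 mL/hr
Time remaining = 537.3002 mL ÷ 96.71403 mL/hr = 5.555556 hr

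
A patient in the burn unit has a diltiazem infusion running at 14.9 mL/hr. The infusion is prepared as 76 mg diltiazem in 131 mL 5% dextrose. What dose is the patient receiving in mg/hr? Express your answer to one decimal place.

Concentration = 76 mg ÷ 131 mL = 0.5801527 mg/mL
Drug rate = 14.9 mL/hr × 0.5801527 mg/mL = 8.644275 mg/hr

8.6 mg/hr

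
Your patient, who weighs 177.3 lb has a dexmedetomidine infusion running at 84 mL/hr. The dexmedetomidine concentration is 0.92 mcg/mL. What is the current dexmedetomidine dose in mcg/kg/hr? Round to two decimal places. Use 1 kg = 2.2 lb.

0.96 mcg/kg/hr

Weight = 177.3 lb ÷ 2.2 lb/kg = 80.59091 kg
Drug rate = 84 mL/hr × 0.92 mcg/mL = 77.28 mcg/hr
77.28 mcg/hr ÷ 80.59091 kg = 0.9589171 mcg/kg/hr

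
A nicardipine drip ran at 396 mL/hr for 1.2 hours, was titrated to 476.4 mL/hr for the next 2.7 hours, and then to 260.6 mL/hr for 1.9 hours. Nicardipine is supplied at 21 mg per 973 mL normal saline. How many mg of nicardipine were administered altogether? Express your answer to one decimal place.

Concentration = 21 mg ÷ 973 mL = 0.02158273 mg/mL
Stage 1: 396 mL/hr × 1.2 hr = 475.2 mL → 475.2 mL × 0.02158273 mg/mL = 10.25612 mg
Stage 2: 476.4 mL/hr × 2.7 hr = 1286.28 mL → 1286.28 mL × 0.02158273 mg/mL = 27.76144 mg
Stage 3: 260.6 mL/hr × 1.9 hr = 495.14 mL → 495.14 mL × 0.02158273 mg/mL = 10.68647 mg
Total = 10.25612 + 27.76144 + 10.68647 = 48.70403 mg

48.7 mg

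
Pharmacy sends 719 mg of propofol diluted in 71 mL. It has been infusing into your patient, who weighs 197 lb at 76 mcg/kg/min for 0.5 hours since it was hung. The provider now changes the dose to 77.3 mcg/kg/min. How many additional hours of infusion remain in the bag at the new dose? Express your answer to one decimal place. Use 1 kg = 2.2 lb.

Initial rate:
Weight = 197 lb ÷ 2.2 lb/kg = 89.54545 kg
Dose = 76 mcg/kg/min × 89.54545 kg = 6805.455 mcg/min
6805.455 mcg/min × 60 min/hr = 408327.3 mcg/hr
Concentration = 719 mg ÷ 71 mL = 10.12676 mg/mL = 10126.76 mcg/mL
Rate = 408327.3 mcg/hr ÷ 10126.76 mcg/mL = 40.32161 mL/hr
Volume infused so far = 40.32161 mL/hr × 0.5 hr = 20.1608 mL
Volume remaining = 71 − 20.1608 = 50.8392 mL
New rate:
Dose = 77.3 mcg/kg/min × 89.54545 kg = 6921.864 mcg/min
6921.864 mcg/min × 60 min/hr = 415311.8 mcg/hr
Rate = 415311.8 mcg/hr ÷ 10126.76 mcg/mL = 41.01132 mL/hr
Time remaining = 50.8392 mL ÷ 41.01132 mL/hr = 1.239638 hr

1.2 hours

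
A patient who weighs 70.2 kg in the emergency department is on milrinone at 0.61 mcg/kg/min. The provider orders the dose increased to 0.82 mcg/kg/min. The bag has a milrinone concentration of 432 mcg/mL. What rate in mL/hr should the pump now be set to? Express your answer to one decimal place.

8.0 mL/hr

Dose = 0.82 mcg/kg/min × 70.2 kg = 57.564 mcg/min
57.564 mcg/min × 60 min/hr = 3453.84 mcg/hr
Rate = 3453.84 mcg/hr ÷ 432 mcg/mL = 7.995 mL/hr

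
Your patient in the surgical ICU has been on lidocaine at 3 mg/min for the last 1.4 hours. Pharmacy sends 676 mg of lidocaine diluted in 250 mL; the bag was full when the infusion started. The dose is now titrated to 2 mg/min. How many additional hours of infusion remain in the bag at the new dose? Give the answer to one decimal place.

3.5 hours

Initial rate:
3 mg/min × 60 min/hr = 180 mg/hr
Concentration = 676 mg ÷ 250 mL = 2.704 mg/mL
Rate = 180 mg/hr ÷ 2.704 mg/mL = 66.56805 mL/hr
Volume infused so far = 66.56805 mL/hr × 1.4 hr = 93.19527 mL
Volume remaining = 250 − 93.19527 = 156.8047 mL
New rate:
2 mg/min × 60 min/hr = 120 mg/hr
Rate = 120 mg/hr ÷ 2.704 mg/mL = 44.3787 mL/hr
Time remaining = 156.8047 mL ÷ 44.3787 mL/hr = 3.533333 hr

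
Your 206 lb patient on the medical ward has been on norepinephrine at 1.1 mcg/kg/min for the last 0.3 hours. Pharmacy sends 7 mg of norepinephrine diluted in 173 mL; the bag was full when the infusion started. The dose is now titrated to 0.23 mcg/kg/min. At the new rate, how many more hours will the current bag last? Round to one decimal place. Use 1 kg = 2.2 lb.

Initial rate:
Weight = 206 lb ÷ 2.2 lb/kg = 93.63636 kg
Dose = 1.1 mcg/kg/min × 93.63636 kg = 103 mcg/min
103 mcg/min × 60 min/hr = 6180 mcg/hr
Concentration = 7 mg ÷ 173 mL = 0.04046243 mg/mL = 40.46243 mcg/mL
Rate = 6180 mcg/hr ÷ 40.46243 mcg/mL = 152.7343 mL/hr
Volume infused so far = 152.7343 mL/hr × 0.3 hr = 45.82029 mL
Volume remaining = 173 − 45.82029 = 127.1797 mL
New rate:
Dose = 0.23 mcg/kg/min × 93.63636 kg = 21.53636 mcg/min
21.53636 mcg/min × 60 min/hr = 1292.182 mcg/hr
Rate = 1292.182 mcg/hr ÷ 40.46243 mcg/mL = 31.93535 mL/hr
Time remaining = 127.1797 mL ÷ 31.93535 mL/hr = 3.982412 hr

4.0 hours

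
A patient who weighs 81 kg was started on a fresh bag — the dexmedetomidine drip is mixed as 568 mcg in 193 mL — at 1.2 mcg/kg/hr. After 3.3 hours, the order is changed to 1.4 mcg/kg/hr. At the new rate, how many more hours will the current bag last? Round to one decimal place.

2.2 hours

Initial rate:
Dose = 1.2 mcg/kg/hr × 81 kg = 97.2 mcg/hr
Concentration = 568 mcg ÷ 193 mL = 2.943005 mcg/mL
Rate = 97.2 mcg/hr ÷ 2.943005 mcg/mL = 33.02746 mL/hr
Volume infused so far = 33.02746 mL/hr × 3.3 hr = 108.9906 mL
Volume remaining = 193 − 108.9906 = 84.00937 mL
New rate:
Dose = 1.4 mcg/kg/hr × 81 kg = 113.4 mcg/hr
Rate = 113.4 mcg/hr ÷ 2.943005 mcg/mL = 38.53204 mL/hr
Time remaining = 84.00937 mL ÷ 38.53204 mL/hr = 2.180247 hr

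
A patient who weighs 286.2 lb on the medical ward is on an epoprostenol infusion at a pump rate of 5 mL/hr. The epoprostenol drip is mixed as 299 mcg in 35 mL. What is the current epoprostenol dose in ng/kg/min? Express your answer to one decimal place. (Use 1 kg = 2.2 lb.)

5.5 ng/kg/min

Weight = 286.2 lb ÷ 2.2 lb/kg = 130.0909 kg
Concentration = 299 mcg ÷ 35 mL = 8.542857 mcg/mL = 8542.857 ng/mL
Drug rate = 5 mL/hr × 8542.857 ng/mL = 42714.29 ng/hr
42714.29 ng/hr ÷ 60 min/hr = 711.9048 ng/min
711.9048 ng/min ÷ 130.0909 kg = 5.472364 ng/kg/min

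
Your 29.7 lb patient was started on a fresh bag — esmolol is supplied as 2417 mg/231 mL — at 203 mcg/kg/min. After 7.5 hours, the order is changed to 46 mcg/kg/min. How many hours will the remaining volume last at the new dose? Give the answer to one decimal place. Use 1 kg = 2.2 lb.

Initial rate:
Weight = 29.7 lb ÷ 2.2 lb/kg = 13.5 kg
Dose = 203 mcg/kg/min × 13.5 kg = 2740.5 mcg/min
2740.5 mcg/min × 60 min/hr = 164430 mcg/hr
Concentration = 2417 mg ÷ 231 mL = 10.4632 mg/mL = 10463.2 mcg/mL
Rate = 164430 mcg/hr ÷ 10463.2 mcg/mL = 15.71507 mL/hr
Volume infused so far = 15.71507 mL/hr × 7.5 hr = 117.863 mL
Volume remaining = 231 − 117.863 = 113.137 mL
New rate:
Dose = 46 mcg/kg/min × 13.5 kg = 621 mcg/min
621 mcg/min × 60 min/hr = 37260 mcg/hr
Rate = 37260 mcg/hr ÷ 10463.2 mcg/mL = 3.561051 mL/hr
Time remaining = 113.137 mL ÷ 3.561051 mL/hr = 31.77067 hr

31.8 hours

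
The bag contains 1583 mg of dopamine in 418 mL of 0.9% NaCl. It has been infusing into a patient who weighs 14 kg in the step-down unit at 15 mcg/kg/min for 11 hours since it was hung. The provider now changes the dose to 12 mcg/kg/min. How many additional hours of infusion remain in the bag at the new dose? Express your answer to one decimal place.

143.3 hours

Initial rate:
Dose = 15 mcg/kg/min × 14 kg = 210 mcg/min
210 mcg/min × 60 min/hr = 12600 mcg/hr
Concentration = 1583 mg ÷ 418 mL = 3.787081 mg/mL = 3787.081 mcg/mL
Rate = 12600 mcg/hr ÷ 3787.081 mcg/mL = 3.3271 mL/hr
Volume infused so far = 3.3271 mL/hr × 11 hr = 36.5981 mL
Volume remaining = 418 − 36.5981 = 381.4019 mL
New rate:
Dose = 12 mcg/kg/min × 14 kg = 168 mcg/min
168 mcg/min × 60 min/hr = 10080 mcg/hr
Rate = 10080 mcg/hr ÷ 3787.081 mcg/mL = 2.66168 mL/hr
Time remaining = 381.4019 mL ÷ 2.66168 mL/hr = 143.2937 hr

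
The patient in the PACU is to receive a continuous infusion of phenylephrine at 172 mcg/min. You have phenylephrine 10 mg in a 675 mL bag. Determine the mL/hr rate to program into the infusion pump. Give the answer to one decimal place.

172 mcg/min × 60 min/hr = 10320 mcg/hr
Concentration = 10 mg ÷ 675 mL = 0.01481481 mg/mL = 14.81481 mcg/mL
Rate = 10320 mcg/hr ÷ 14.81481 mcg/mL = 696.6 mL/hr

696.6 mL/hr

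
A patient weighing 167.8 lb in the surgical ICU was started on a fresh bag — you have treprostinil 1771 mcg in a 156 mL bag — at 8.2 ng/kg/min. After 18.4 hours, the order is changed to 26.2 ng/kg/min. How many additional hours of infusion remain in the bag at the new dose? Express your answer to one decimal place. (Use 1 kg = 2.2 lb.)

9.0 hours

Initial rate:
Weight = 167.8 lb ÷ 2.2 lb/kg = 76.27273 kg
Dose = 8.2 ng/kg/min × 76.27273 kg = 625.4364 ng/min
625.4364 ng/min × 60 min/hr = 37526.18 ng/hr
Concentration = 1771 mcg ÷ 156 mL = 11.35256 mcg/mL = 11352.56 ng/mL
Rate = 37526.18 ng/hr ÷ 11352.56 ng/mL = 3.305525 mL/hr
Volume infused so far = 3.305525 mL/hr × 18.4 hr = 60.82166 mL
Volume remaining = 156 − 60.82166 = 95.17834 mL
New rate:
Dose = 26.2 ng/kg/min × 76.27273 kg = 1998.345 ng/min
1998.345 ng/min × 60 min/hr = 119900.7 ng/hr
Rate = 119900.7 ng/hr ÷ 11352.56 ng/mL = 10.56155 mL/hr
Time remaining = 95.17834 mL ÷ 10.56155 mL/hr = 9.011774 hr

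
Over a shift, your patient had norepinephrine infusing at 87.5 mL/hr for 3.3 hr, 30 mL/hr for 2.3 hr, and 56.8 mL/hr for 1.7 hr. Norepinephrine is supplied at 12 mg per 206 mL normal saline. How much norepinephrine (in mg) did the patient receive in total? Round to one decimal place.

26.5 mg

Concentration = 12 mg ÷ 206 mL = 0.05825243 mg/mL
Stage 1: 87.5 mL/hr × 3.3 hr = 288.75 mL → 288.75 mL × 0.05825243 mg/mL = 16.82039 mg
Stage 2: 30 mL/hr × 2.3 hr = 69 mL → 69 mL × 0.05825243 mg/mL = 4.019417 mg
Stage 3: 56.8 mL/hr × 1.7 hr = 96.56 mL → 96.56 mL × 0.05825243 mg/mL = 5.624854 mg
Total = 16.82039 + 4.019417 + 5.624854 = 26.46466 mg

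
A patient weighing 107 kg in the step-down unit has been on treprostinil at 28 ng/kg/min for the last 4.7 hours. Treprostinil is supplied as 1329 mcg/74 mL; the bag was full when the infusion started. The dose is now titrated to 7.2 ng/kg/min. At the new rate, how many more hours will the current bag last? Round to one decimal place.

10.5 hours

Initial rate:
Dose = 28 ng/kg/min × 107 kg = 2996 ng/min
2996 ng/min × 60 min/hr = 179760 ng/hr
Concentration = 1329 mcg ÷ 74 mL = 17.95946 mcg/mL = 17959.46 ng/mL
Rate = 179760 ng/hr ÷ 17959.46 ng/mL = 10.00921 mL/hr
Volume infused so far = 10.00921 mL/hr × 4.7 hr = 47.04329 mL
Volume remaining = 74 − 47.04329 = 26.95671 mL
New rate:
Dose = 7.2 ng/kg/min × 107 kg = 770.4 ng/min
770.4 ng/min × 60 min/hr = 46224 ng/hr
Rate = 46224 ng/hr ÷ 17959.46 ng/mL = 2.573797 mL/hr
Time remaining = 26.95671 mL ÷ 2.573797 mL/hr = 10.47352 hr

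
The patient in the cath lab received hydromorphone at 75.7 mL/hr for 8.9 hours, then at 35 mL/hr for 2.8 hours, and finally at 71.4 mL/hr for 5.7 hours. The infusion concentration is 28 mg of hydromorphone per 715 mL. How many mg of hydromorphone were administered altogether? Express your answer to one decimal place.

Concentration = 28 mg ÷ 715 mL = 0.03916084 mg/mL
Stage 1: 75.7 mL/hr × 8.9 hr = 673.73 mL → 673.73 mL × 0.03916084 mg/mL = 26.38383 mg
Stage 2: 35 mL/hr × 2.8 hr = 98 mL → 98 mL × 0.03916084 mg/mL = 3.837762 mg
Stage 3: 71.4 mL/hr × 5.7 hr = 406.98 mL → 406.98 mL × 0.03916084 mg/mL = 15.93768 mg
Total = 26.38383 + 3.837762 + 15.93768 = 46.15927 mg

46.2 mg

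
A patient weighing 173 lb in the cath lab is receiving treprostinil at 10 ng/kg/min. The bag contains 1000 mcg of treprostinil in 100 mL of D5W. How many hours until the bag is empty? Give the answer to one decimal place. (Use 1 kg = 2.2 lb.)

Weight = 173 lb ÷ 2.2 lb/kg = 78.63636 kg
Dose = 10 ng/kg/min × 78.63636 kg = 786.3636 ng/min
786.3636 ng/min × 60 min/hr = 47181.82 ng/hr
Concentration = 1000 mcg ÷ 100 mL = 10 mcg/mL = 10000 ng/mL
Rate = 47181.82 ng/hr ÷ 10000 ng/mL = 4.718182 mL/hr
Duration = 100 mL ÷ 4.718182 mL/hr = 21.19461 hr

21.2 hours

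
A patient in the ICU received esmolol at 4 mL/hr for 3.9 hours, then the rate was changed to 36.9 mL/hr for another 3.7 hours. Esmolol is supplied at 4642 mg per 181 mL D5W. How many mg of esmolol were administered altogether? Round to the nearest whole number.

3902 mg

Concentration = 4642 mg ÷ 181 mL = 25.64641 mg/mL
Stage 1: 4 mL/hr × 3.9 hr = 15.6 mL → 15.6 mL × 25.64641 mg/mL = 400.084 mg
Stage 2: 36.9 mL/hr × 3.7 hr = 136.53 mL → 136.53 mL × 25.64641 mg/mL = 3501.504 mg
Total = 400.084 + 3501.504 = 3901.588 mg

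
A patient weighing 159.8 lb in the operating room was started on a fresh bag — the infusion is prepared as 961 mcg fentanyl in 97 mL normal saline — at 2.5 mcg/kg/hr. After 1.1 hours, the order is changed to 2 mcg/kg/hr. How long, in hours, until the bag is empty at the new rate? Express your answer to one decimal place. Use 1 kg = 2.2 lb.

5.2 hours

Initial rate:
Weight = 159.8 lb ÷ 2.2 lb/kg = 72.63636 kg
Dose = 2.5 mcg/kg/hr × 72.63636 kg = 181.5909 mcg/hr
Concentration = 961 mcg ÷ 97 mL = 9.907216 mcg/mL
Rate = 181.5909 mcg/hr ÷ 9.907216 mcg/mL = 18.32916 mL/hr
Volume infused so far = 18.32916 mL/hr × 1.1 hr = 20.16207 mL
Volume remaining = 97 − 20.16207 = 76.83793 mL
New rate:
Dose = 2 mcg/kg/hr × 72.63636 kg = 145.2727 mcg/hr
Rate = 145.2727 mcg/hr ÷ 9.907216 mcg/mL = 14.66332 mL/hr
Time remaining = 76.83793 mL ÷ 14.66332 mL/hr = 5.240144 hr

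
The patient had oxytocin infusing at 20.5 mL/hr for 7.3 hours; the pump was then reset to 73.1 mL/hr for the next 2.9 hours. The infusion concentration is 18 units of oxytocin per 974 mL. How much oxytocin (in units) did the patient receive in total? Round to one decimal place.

6.7 units

Concentration = 18 units ÷ 974 mL = 0.01848049 units/mL
Stage 1: 20.5 mL/hr × 7.3 hr = 149.65 mL → 149.65 mL × 0.01848049 units/mL = 2.765606 units
Stage 2: 73.1 mL/hr × 2.9 hr = 211.99 mL → 211.99 mL × 0.01848049 units/mL = 3.91768 units
Total = 2.765606 + 3.91768 = 6.683285 units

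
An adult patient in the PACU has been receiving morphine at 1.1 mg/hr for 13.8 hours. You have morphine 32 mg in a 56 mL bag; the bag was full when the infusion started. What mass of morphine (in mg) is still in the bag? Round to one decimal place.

16.8 mg

Concentration = 32 mg ÷ 56 mL = 0.5714286 mg/mL
Rate = 1.1 mg/hr ÷ 0.5714286 mg/mL = 1.925 mL/hr
Volume infused = 1.925 mL/hr × 13.8 hr = 26.565 mL
Volume remaining = 56 − 26.565 = 29.435 mL
Drug remaining = 29.435 mL × 0.5714286 mg/mL = 16.82 mg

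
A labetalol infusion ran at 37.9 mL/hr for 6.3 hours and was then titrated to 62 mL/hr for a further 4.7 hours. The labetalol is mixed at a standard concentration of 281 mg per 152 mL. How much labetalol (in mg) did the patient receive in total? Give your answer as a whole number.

Concentration = 281 mg ÷ 152 mL = 1.848684 mg/mL
Stage 1: 37.9 mL/hr × 6.3 hr = 238.77 mL → 238.77 mL × 1.848684 mg/mL = 441.4103 mg
Stage 2: 62 mL/hr × 4.7 hr = 291.4 mL → 291.4 mL × 1.848684 mg/mL = 538.7066 mg
Total = 441.4103 + 538.7066 = 980.1169 mg

980 mg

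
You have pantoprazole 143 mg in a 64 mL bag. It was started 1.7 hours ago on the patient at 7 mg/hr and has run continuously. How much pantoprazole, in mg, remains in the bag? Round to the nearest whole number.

131 mg

Concentration = 143 mg ÷ 64 mL = 2.234375 mg/mL
Rate = 7 mg/hr ÷ 2.234375 mg/mL = 3.132867 mL/hr
Volume infused = 3.132867 mL/hr × 1.7 hr = 5.325874 mL
Volume remaining = 64 − 5.325874 = 58.67413 mL
Drug remaining = 58.67413 mL × 2.234375 mg/mL = 131.1 mg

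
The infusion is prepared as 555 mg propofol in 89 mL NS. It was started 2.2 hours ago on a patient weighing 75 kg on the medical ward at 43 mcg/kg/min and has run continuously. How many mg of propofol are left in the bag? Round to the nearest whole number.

129 mg

Dose = 43 mcg/kg/min × 75 kg = 3225 mcg/min
3225 mcg/min × 60 min/hr = 193500 mcg/hr
Concentration = 555 mg ÷ 89 mL = 6.235955 mg/mL = 6235.955 mcg/mL
Rate = 193500 mcg/hr ÷ 6235.955 mcg/mL = 31.02973 mL/hr
Volume infused = 31.02973 mL/hr × 2.2 hr = 68.26541 mL
Volume remaining = 89 − 68.26541 = 20.73459 mL
Drug remaining = 20.73459 mL × 6235.955 mcg/mL = 129300 mcg = 129.3 mg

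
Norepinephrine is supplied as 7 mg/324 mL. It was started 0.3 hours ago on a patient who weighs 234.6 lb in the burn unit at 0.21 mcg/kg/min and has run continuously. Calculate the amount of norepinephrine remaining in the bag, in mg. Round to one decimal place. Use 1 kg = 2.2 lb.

6.6 mg

Weight = 234.6 lb ÷ 2.2 lb/kg = 106.6364 kg
Dose = 0.21 mcg/kg/min × 106.6364 kg = 22.39364 mcg/min
22.39364 mcg/min × 60 min/hr = 1343.618 mcg/hr
Concentration = 7 mg ÷ 324 mL = 0.02160494 mg/mL = 21.60494 mcg/mL
Rate = 1343.618 mcg/hr ÷ 21.60494 mcg/mL = 62.19033 mL/hr
Volume infused = 62.19033 mL/hr × 0.3 hr = 18.6571 mL
Volume remaining = 324 − 18.6571 = 305.3429 mL
Drug remaining = 305.3429 mL × 21.60494 mcg/mL = 6596.915 mcg = 6.596915 mg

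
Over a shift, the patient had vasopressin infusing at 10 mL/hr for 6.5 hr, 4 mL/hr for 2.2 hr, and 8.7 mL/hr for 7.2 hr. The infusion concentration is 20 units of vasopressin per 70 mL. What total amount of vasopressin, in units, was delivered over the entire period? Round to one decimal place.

Concentration = 20 units ÷ 70 mL = 0.2857143 units/mL
Stage 1: 10 mL/hr × 6.5 hr = 65 mL → 65 mL × 0.2857143 units/mL = 18.57143 units
Stage 2: 4 mL/hr × 2.2 hr = 8.8 mL → 8.8 mL × 0.2857143 units/mL = 2.514286 units
Stage 3: 8.7 mL/hr × 7.2 hr = 62.64 mL → 62.64 mL × 0.2857143 units/mL = 17.89714 units
Total = 18.57143 + 2.514286 + 17.89714 = 38.98286 units

39.0 units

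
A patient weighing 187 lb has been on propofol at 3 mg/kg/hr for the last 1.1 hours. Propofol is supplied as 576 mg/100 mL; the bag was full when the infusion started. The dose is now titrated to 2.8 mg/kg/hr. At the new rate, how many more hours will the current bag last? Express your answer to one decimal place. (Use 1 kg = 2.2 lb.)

Initial rate:
Weight = 187 lb ÷ 2.2 lb/kg = 85 kg
Dose = 3 mg/kg/hr × 85 kg = 255 mg/hr
Concentration = 576 mg ÷ 100 mL = 5.76 mg/mL
Rate = 255 mg/hr ÷ 5.76 mg/mL = 44.27083 mL/hr
Volume infused so far = 44.27083 mL/hr × 1.1 hr = 48.69792 mL
Volume remaining = 100 − 48.69792 = 51.30208 mL
New rate:
Dose = 2.8 mg/kg/hr × 85 kg = 238 mg/hr
Rate = 238 mg/hr ÷ 5.76 mg/mL = 41.31944 mL/hr
Time remaining = 51.30208 mL ÷ 41.31944 mL/hr = 1.241597 hr

1.2 hours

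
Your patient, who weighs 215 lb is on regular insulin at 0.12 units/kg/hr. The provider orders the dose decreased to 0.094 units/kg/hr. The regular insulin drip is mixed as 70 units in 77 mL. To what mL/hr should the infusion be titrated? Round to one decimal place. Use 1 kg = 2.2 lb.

10.1 mL/hr

Weight = 215 lb ÷ 2.2 lb/kg = 97.72727 kg
Dose = 0.094 units/kg/hr × 97.72727 kg = 9.186364 units/hr
Concentration = 70 units ÷ 77 mL = 0.9090909 units/mL
Rate = 9.186364 units/hr ÷ 0.9090909 units/mL = 10.105 mL/hr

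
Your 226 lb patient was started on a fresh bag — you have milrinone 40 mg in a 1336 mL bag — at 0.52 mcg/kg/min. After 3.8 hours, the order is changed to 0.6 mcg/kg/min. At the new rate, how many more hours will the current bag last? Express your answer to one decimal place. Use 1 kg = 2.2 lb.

7.5 hours

Initial rate:
Weight = 226 lb ÷ 2.2 lb/kg = 102.7273 kg
Dose = 0.52 mcg/kg/min × 102.7273 kg = 53.41818 mcg/min
53.41818 mcg/min × 60 min/hr = 3205.091 mcg/hr
Concentration = 40 mg ÷ 1336 mL = 0.02994012 mg/mL = 29.94012 mcg/mL
Rate = 3205.091 mcg/hr ÷ 29.94012 mcg/mL = 107.05 mL/hr
Volume infused so far = 107.05 mL/hr × 3.8 hr = 406.7901 mL
Volume remaining = 1336 − 406.7901 = 929.2099 mL
New rate:
Dose = 0.6 mcg/kg/min × 102.7273 kg = 61.63636 mcg/min
61.63636 mcg/min × 60 min/hr = 3698.182 mcg/hr
Rate = 3698.182 mcg/hr ÷ 29.94012 mcg/mL = 123.5193 mL/hr
Time remaining = 929.2099 mL ÷ 123.5193 mL/hr = 7.522793 hr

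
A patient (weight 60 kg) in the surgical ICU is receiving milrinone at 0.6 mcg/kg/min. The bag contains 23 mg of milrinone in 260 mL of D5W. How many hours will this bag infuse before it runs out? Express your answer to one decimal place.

10.6 hours

Dose = 0.6 mcg/kg/min × 60 kg = 36 mcg/min
36 mcg/min × 60 min/hr = 2160 mcg/hr
Concentration = 23 mg ÷ 260 mL = 0.08846154 mg/mL = 88.46154 mcg/mL
Rate = 2160 mcg/hr ÷ 88.46154 mcg/mL = 24.41739 mL/hr
Duration = 260 mL ÷ 24.41739 mL/hr = 10.64815 hr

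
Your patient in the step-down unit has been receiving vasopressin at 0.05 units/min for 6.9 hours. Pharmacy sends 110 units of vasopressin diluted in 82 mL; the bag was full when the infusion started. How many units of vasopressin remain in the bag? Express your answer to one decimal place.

0.05 units/min × 60 min/hr = 3 units/hr
Concentration = 110 units ÷ 82 mL = 1.341463 units/mL
Rate = 3 units/hr ÷ 1.341463 units/mL = 2.236364 mL/hr
Volume infused = 2.236364 mL/hr × 6.9 hr = 15.43091 mL
Volume remaining = 82 − 15.43091 = 66.56909 mL
Drug remaining = 66.56909 mL × 1.341463 units/mL = 89.3 units

89.3 units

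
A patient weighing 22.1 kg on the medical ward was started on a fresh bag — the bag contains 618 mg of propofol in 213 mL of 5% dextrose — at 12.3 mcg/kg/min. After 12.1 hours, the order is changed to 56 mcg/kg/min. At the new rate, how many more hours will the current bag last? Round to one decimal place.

Initial rate:
Dose = 12.3 mcg/kg/min × 22.1 kg = 271.83 mcg/min
271.83 mcg/min × 60 min/hr = 16309.8 mcg/hr
Concentration = 618 mg ÷ 213 mL = 2.901408 mg/mL = 2901.408 mcg/mL
Rate = 16309.8 mcg/hr ÷ 2901.408 mcg/mL = 5.621339 mL/hr
Volume infused so far = 5.621339 mL/hr × 12.1 hr = 68.0182 mL
Volume remaining = 213 − 68.0182 = 144.9818 mL
New rate:
Dose = 56 mcg/kg/min × 22.1 kg = 1237.6 mcg/min
1237.6 mcg/min × 60 min/hr = 74256 mcg/hr
Rate = 74256 mcg/hr ÷ 2901.408 mcg/mL = 25.59309 mL/hr
Time remaining = 144.9818 mL ÷ 25.59309 mL/hr = 5.664881 hr

5.7 hours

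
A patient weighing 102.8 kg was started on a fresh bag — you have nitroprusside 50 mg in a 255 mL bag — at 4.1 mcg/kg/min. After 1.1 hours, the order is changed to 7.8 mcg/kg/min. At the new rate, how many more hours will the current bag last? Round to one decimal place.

0.5 hours

Initial rate:
Dose = 4.1 mcg/kg/min × 102.8 kg = 421.48 mcg/min
421.48 mcg/min × 60 min/hr = 25288.8 mcg/hr
Concentration = 50 mg ÷ 255 mL = 0.1960784 mg/mL = 196.0784 mcg/mL
Rate = 25288.8 mcg/hr ÷ 196.0784 mcg/mL = 128.9729 mL/hr
Volume infused so far = 128.9729 mL/hr × 1.1 hr = 141.8702 mL
Volume remaining = 255 − 141.8702 = 113.1298 mL
New rate:
Dose = 7.8 mcg/kg/min × 102.8 kg = 801.84 mcg/min
801.84 mcg/min × 60 min/hr = 48110.4 mcg/hr
Rate = 48110.4 mcg/hr ÷ 196.0784 mcg/mL = 245.363 mL/hr
Time remaining = 113.1298 mL ÷ 245.363 mL/hr = 0.4610712 hr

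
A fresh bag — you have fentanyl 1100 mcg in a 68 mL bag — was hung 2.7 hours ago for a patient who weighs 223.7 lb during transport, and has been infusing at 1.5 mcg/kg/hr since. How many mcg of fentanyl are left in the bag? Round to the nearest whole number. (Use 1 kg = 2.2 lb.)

688 mcg

Weight = 223.7 lb ÷ 2.2 lb/kg = 101.6818 kg
Dose = 1.5 mcg/kg/hr × 101.6818 kg = 152.5227 mcg/hr
Concentration = 1100 mcg ÷ 68 mL = 16.17647 mcg/mL
Rate = 152.5227 mcg/hr ÷ 16.17647 mcg/mL = 9.428678 mL/hr
Volume infused = 9.428678 mL/hr × 2.7 hr = 25.45743 mL
Volume remaining = 68 − 25.45743 = 42.54257 mL
Drug remaining = 42.54257 mL × 16.17647 mcg/mL = 688.1886 mcg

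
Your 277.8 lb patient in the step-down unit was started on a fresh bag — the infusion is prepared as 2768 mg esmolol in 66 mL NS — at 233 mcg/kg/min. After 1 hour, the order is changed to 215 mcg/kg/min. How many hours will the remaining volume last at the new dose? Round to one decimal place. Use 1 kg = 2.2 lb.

Initial rate:
Weight = 277.8 lb ÷ 2.2 lb/kg = 126.2727 kg
Dose = 233 mcg/kg/min × 126.2727 kg = 29421.55 mcg/min
29421.55 mcg/min × 60 min/hr = 1765293 mcg/hr
Concentration = 2768 mg ÷ 66 mL = 41.93939 mg/mL = 41939.39 mcg/mL
Rate = 1765293 mcg/hr ÷ 41939.39 mcg/mL = 42.09152 mL/hr
Volume infused so far = 42.09152 mL/hr × 1 hr = 42.09152 mL
Volume remaining = 66 − 42.09152 = 23.90848 mL
New rate:
Dose = 215 mcg/kg/min × 126.2727 kg = 27148.64 mcg/min
27148.64 mcg/min × 60 min/hr = 1628918 mcg/hr
Rate = 1628918 mcg/hr ÷ 41939.39 mcg/mL = 38.83981 mL/hr
Time remaining = 23.90848 mL ÷ 38.83981 mL/hr = 0.6155664 hr

0.6 hours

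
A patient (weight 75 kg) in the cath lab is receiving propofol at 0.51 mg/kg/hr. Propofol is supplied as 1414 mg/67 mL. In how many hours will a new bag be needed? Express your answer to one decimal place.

37.0 hours

Dose = 0.51 mg/kg/hr × 75 kg = 38.25 mg/hr
Concentration = 1414 mg ÷ 67 mL = 21.10448 mg/mL
Rate = 38.25 mg/hr ÷ 21.10448 mg/mL = 1.812412 mL/hr
Duration = 67 mL ÷ 1.812412 mL/hr = 36.96732 hr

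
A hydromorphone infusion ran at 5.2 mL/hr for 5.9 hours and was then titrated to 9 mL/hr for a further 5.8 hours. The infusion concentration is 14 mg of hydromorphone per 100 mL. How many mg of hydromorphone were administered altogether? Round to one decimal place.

11.6 mg

Concentration = 14 mg ÷ 100 mL = 0.14 mg/mL
Stage 1: 5.2 mL/hr × 5.9 hr = 30.68 mL → 30.68 mL × 0.14 mg/mL = 4.2952 mg
Stage 2: 9 mL/hr × 5.8 hr = 52.2 mL → 52.2 mL × 0.14 mg/mL = 7.308 mg
Total = 4.2952 + 7.308 = 11.6032 mg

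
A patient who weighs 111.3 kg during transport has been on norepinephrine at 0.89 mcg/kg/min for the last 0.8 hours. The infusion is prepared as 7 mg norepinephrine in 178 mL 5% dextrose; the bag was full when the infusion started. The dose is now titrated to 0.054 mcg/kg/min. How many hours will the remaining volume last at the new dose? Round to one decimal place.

6.2 hours

Initial rate:
Dose = 0.89 mcg/kg/min × 111.3 kg = 99.057 mcg/min
99.057 mcg/min × 60 min/hr = 5943.42 mcg/hr
Concentration = 7 mg ÷ 178 mL = 0.03932584 mg/mL = 39.32584 mcg/mL
Rate = 5943.42 mcg/hr ÷ 39.32584 mcg/mL = 151.1327 mL/hr
Volume infused so far = 151.1327 mL/hr × 0.8 hr = 120.9061 mL
Volume remaining = 178 − 120.9061 = 57.09386 mL
New rate:
Dose = 0.054 mcg/kg/min × 111.3 kg = 6.0102 mcg/min
6.0102 mcg/min × 60 min/hr = 360.612 mcg/hr
Rate = 360.612 mcg/hr ÷ 39.32584 mcg/mL = 9.169848 mL/hr
Time remaining = 57.09386 mL ÷ 9.169848 mL/hr = 6.22626 hr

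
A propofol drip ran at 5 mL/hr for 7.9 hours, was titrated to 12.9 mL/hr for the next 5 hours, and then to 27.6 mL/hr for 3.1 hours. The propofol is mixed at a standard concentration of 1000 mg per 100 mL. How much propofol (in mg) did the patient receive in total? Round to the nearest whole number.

1896 mg

Concentration = 1000 mg ÷ 100 mL = 10 mg/mL
Stage 1: 5 mL/hr × 7.9 hr = 39.5 mL → 39.5 mL × 10 mg/mL = 395 mg
Stage 2: 12.9 mL/hr × 5 hr = 64.5 mL → 64.5 mL × 10 mg/mL = 645 mg
Stage 3: 27.6 mL/hr × 3.1 hr = 85.56 mL → 85.56 mL × 10 mg/mL = 855.6 mg
Total = 395 + 645 + 855.6 = 1895.6 mg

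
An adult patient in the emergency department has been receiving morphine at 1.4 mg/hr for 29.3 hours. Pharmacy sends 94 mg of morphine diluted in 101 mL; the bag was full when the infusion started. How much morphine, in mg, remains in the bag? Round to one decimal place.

Concentration = 94 mg ÷ 101 mL = 0.9306931 mg/mL
Rate = 1.4 mg/hr ÷ 0.9306931 mg/mL = 1.504255 mL/hr
Volume infused = 1.504255 mL/hr × 29.3 hr = 44.07468 mL
Volume remaining = 101 − 44.07468 = 56.92532 mL
Drug remaining = 56.92532 mL × 0.9306931 mg/mL = 52.98 mg

53.0 mg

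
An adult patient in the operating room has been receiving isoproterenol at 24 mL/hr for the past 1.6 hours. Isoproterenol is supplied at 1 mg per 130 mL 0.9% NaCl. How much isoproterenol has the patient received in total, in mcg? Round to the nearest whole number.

295 mcg

Concentration = 1 mg ÷ 130 mL = 0.007692308 mg/mL = 7.692308 mcg/mL
Drug rate = 24 mL/hr × 7.692308 mcg/mL = 184.6154 mcg/hr
Total = 184.6154 mcg/hr × 1.6 hr = 295.3846 mcg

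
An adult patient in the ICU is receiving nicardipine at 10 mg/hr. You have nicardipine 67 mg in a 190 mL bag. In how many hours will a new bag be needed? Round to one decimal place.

6.7 hours

Concentration = 67 mg ÷ 190 mL = 0.3526316 mg/mL
Rate = 10 mg/hr ÷ 0.3526316 mg/mL = 28.35821 mL/hr
Duration = 190 mL ÷ 28.35821 mL/hr = 6.7 hr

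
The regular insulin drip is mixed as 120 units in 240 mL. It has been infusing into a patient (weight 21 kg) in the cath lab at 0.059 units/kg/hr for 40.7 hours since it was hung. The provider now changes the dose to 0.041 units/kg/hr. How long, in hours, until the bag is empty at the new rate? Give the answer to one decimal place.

Initial rate:
Dose = 0.059 units/kg/hr × 21 kg = 1.239 units/hr
Concentration = 120 units ÷ 240 mL = 0.5 units/mL
Rate = 1.239 units/hr ÷ 0.5 units/mL = 2.478 mL/hr
Volume infused so far = 2.478 mL/hr × 40.7 hr = 100.8546 mL
Volume remaining = 240 − 100.8546 = 139.1454 mL
New rate:
Dose = 0.041 units/kg/hr × 21 kg = 0.861 units/hr
Rate = 0.861 units/hr ÷ 0.5 units/mL = 1.722 mL/hr
Time remaining = 139.1454 mL ÷ 1.722 mL/hr = 80.80453 hr

80.8 hours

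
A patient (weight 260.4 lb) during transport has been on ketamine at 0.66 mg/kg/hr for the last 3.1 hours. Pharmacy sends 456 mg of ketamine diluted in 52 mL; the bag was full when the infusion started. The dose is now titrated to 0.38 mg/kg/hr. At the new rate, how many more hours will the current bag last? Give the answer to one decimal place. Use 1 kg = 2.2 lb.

4.8 hours

Initial rate:
Weight = 260.4 lb ÷ 2.2 lb/kg = 118.3636 kg
Dose = 0.66 mg/kg/hr × 118.3636 kg = 78.12 mg/hr
Concentration = 456 mg ÷ 52 mL = 8.769231 mg/mL
Rate = 78.12 mg/hr ÷ 8.769231 mg/mL = 8.908421 mL/hr
Volume infused so far = 8.908421 mL/hr × 3.1 hr = 27.61611 mL
Volume remaining = 52 − 27.61611 = 24.38389 mL
New rate:
Dose = 0.38 mg/kg/hr × 118.3636 kg = 44.97818 mg/hr
Rate = 44.97818 mg/hr ÷ 8.769231 mg/mL = 5.129091 mL/hr
Time remaining = 24.38389 mL ÷ 5.129091 mL/hr = 4.754038 hr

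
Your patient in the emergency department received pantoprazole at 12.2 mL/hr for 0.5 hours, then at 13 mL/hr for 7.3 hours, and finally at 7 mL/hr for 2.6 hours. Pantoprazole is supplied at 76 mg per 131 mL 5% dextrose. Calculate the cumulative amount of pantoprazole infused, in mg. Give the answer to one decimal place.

69.2 mg

Concentration = 76 mg ÷ 131 mL = 0.5801527 mg/mL
Stage 1: 12.2 mL/hr × 0.5 hr = 6.1 mL → 6.1 mL × 0.5801527 mg/mL = 3.538931 mg
Stage 2: 13 mL/hr × 7.3 hr = 94.9 mL → 94.9 mL × 0.5801527 mg/mL = 55.05649 mg
Stage 3: 7 mL/hr × 2.6 hr = 18.2 mL → 18.2 mL × 0.5801527 mg/mL = 10.55878 mg
Total = 3.538931 + 55.05649 + 10.55878 = 69.1542 mg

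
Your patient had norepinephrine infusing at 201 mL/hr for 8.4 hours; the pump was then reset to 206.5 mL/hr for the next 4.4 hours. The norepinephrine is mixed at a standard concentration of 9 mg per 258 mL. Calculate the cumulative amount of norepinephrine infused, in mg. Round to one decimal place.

90.6 mg

Concentration = 9 mg ÷ 258 mL = 0.03488372 mg/mL
Stage 1: 201 mL/hr × 8.4 hr = 1688.4 mL → 1688.4 mL × 0.03488372 mg/mL = 58.89767 mg
Stage 2: 206.5 mL/hr × 4.4 hr = 908.6 mL → 908.6 mL × 0.03488372 mg/mL = 31.69535 mg
Total = 58.89767 + 31.69535 = 90.59302 mg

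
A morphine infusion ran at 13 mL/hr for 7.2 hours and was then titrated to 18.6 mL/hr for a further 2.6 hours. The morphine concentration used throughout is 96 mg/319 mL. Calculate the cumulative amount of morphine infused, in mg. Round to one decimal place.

Concentration = 96 mg ÷ 319 mL = 0.3009404 mg/mL
Stage 1: 13 mL/hr × 7.2 hr = 93.6 mL → 93.6 mL × 0.3009404 mg/mL = 28.16803 mg
Stage 2: 18.6 mL/hr × 2.6 hr = 48.36 mL → 48.36 mL × 0.3009404 mg/mL = 14.55348 mg
Total = 28.16803 + 14.55348 = 42.7215 mg

42.7 mg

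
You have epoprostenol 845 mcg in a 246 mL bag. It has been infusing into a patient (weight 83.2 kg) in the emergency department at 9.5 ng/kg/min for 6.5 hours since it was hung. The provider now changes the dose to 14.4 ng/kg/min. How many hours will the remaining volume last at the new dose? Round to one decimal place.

7.5 hours

Initial rate:
Dose = 9.5 ng/kg/min × 83.2 kg = 790.4 ng/min
790.4 ng/min × 60 min/hr = 47424 ng/hr
Concentration = 845 mcg ÷ 246 mL = 3.434959 mcg/mL = 3434.959 ng/mL
Rate = 47424 ng/hr ÷ 3434.959 ng/mL = 13.80628 mL/hr
Volume infused so far = 13.80628 mL/hr × 6.5 hr = 89.7408 mL
Volume remaining = 246 − 89.7408 = 156.2592 mL
New rate:
Dose = 14.4 ng/kg/min × 83.2 kg = 1198.08 ng/min
1198.08 ng/min × 60 min/hr = 71884.8 ng/hr
Rate = 71884.8 ng/hr ÷ 3434.959 ng/mL = 20.92741 mL/hr
Time remaining = 156.2592 mL ÷ 20.92741 mL/hr = 7.466725 hr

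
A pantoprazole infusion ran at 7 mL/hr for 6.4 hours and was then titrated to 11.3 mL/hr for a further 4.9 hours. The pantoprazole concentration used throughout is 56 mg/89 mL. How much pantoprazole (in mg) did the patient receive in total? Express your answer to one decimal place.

63.0 mg

Concentration = 56 mg ÷ 89 mL = 0.6292135 mg/mL
Stage 1: 7 mL/hr × 6.4 hr = 44.8 mL → 44.8 mL × 0.6292135 mg/mL = 28.18876 mg
Stage 2: 11.3 mL/hr × 4.9 hr = 55.37 mL → 55.37 mL × 0.6292135 mg/mL = 34.83955 mg
Total = 28.18876 + 34.83955 = 63.02831 mg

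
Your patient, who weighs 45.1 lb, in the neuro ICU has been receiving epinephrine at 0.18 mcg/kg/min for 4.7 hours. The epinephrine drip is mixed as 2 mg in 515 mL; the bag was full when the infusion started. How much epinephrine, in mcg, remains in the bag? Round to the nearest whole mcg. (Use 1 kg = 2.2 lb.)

959 mcg

Weight = 45.1 lb ÷ 2.2 lb/kg = 20.5 kg
Dose = 0.18 mcg/kg/min × 20.5 kg = 3.69 mcg/min
3.69 mcg/min × 60 min/hr = 221.4 mcg/hr
Concentration = 2 mg ÷ 515 mL = 0.003883495 mg/mL = 3.883495 mcg/mL
Rate = 221.4 mcg/hr ÷ 3.883495 mcg/mL = 57.0105 mL/hr
Volume infused = 57.0105 mL/hr × 4.7 hr = 267.9494 mL
Volume remaining = 515 − 267.9494 = 247.0506 mL
Drug remaining = 247.0506 mL × 3.883495 mcg/mL = 959.42 mcg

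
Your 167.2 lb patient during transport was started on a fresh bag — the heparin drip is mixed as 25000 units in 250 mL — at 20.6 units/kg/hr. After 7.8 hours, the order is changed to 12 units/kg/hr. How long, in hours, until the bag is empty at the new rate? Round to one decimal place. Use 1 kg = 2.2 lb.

14.0 hours

Initial rate:
Weight = 167.2 lb ÷ 2.2 lb/kg = 76 kg
Dose = 20.6 units/kg/hr × 76 kg = 1565.6 units/hr
Concentration = 25000 units ÷ 250 mL = 100 units/mL
Rate = 1565.6 units/hr ÷ 100 units/mL = 15.656 mL/hr
Volume infused so far = 15.656 mL/hr × 7.8 hr = 122.1168 mL
Volume remaining = 250 − 122.1168 = 127.8832 mL
New rate:
Dose = 12 units/kg/hr × 76 kg = 912 units/hr
Rate = 912 units/hr ÷ 100 units/mL = 9.12 mL/hr
Time remaining = 127.8832 mL ÷ 9.12 mL/hr = 14.02228 hr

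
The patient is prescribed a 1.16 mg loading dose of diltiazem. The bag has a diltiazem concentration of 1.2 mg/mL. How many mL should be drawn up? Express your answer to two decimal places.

Volume = 1.16 mg ÷ 1.2 mg/mL = 0.9666667 mL

0.97 mL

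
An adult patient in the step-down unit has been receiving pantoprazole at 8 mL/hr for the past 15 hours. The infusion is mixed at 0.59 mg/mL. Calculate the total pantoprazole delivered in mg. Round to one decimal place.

Drug rate = 8 mL/hr × 0.59 mg/mL = 4.72 mg/hr
Total = 4.72 mg/hr × 15 hr = 70.8 mg

70.8 mg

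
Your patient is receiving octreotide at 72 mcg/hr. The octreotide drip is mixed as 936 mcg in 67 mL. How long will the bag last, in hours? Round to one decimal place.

Concentration = 936 mcg ÷ 67 mL = 13.97015 mcg/mL
Rate = 72 mcg/hr ÷ 13.97015 mcg/mL = 5.153846 mL/hr
Duration = 67 mL ÷ 5.153846 mL/hr = 13 hr

13.0 hours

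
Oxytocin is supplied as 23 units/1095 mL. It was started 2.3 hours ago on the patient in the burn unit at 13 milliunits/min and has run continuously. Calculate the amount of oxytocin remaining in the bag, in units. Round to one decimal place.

13 milliunits/min × 60 min/hr = 780 milliunits/hr
Concentration = 23 units ÷ 1095 mL = 0.02100457 units/mL = 21.00457 milliunits/mL
Rate = 780 milliunits/hr ÷ 21.00457 milliunits/mL = 37.13478 mL/hr
Volume infused = 37.13478 mL/hr × 2.3 hr = 85.41 mL
Volume remaining = 1095 − 85.41 = 1009.59 mL
Drug remaining = 1009.59 mL × 21.00457 milliunits/mL = 21206 milliunits = 21.206 units

21.2 units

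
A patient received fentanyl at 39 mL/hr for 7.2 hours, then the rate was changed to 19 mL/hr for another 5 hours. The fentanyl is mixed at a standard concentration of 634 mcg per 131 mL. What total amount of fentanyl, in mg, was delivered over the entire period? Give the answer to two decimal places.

Concentration = 634 mcg ÷ 131 mL = 4.839695 mcg/mL
Stage 1: 39 mL/hr × 7.2 hr = 280.8 mL → 280.8 mL × 4.839695 mcg/mL = 1358.986 mcg
Stage 2: 19 mL/hr × 5 hr = 95 mL → 95 mL × 4.839695 mcg/mL = 459.771 mcg
Total = 1358.986 + 459.771 = 1818.757 mcg = 1.818757 mg

1.82 mg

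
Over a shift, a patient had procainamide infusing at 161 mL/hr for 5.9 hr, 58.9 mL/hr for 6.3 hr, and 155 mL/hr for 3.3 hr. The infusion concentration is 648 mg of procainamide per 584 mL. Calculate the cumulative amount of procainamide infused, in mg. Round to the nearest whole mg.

2033 mg

Concentration = 648 mg ÷ 584 mL = 1.109589 mg/mL
Stage 1: 161 mL/hr × 5.9 hr = 949.9 mL → 949.9 mL × 1.109589 mg/mL = 1053.999 mg
Stage 2: 58.9 mL/hr × 6.3 hr = 371.07 mL → 371.07 mL × 1.109589 mg/mL = 411.7352 mg
Stage 3: 155 mL/hr × 3.3 hr = 511.5 mL → 511.5 mL × 1.109589 mg/mL = 567.5548 mg
Total = 1053.999 + 411.7352 + 567.5548 = 2033.289 mg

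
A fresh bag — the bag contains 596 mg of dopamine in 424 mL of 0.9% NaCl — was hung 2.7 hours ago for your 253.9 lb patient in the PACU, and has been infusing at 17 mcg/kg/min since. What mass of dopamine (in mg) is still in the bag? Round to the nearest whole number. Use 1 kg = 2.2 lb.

Weight = 253.9 lb ÷ 2.2 lb/kg = 115.4091 kg
Dose = 17 mcg/kg/min × 115.4091 kg = 1961.955 mcg/min
1961.955 mcg/min × 60 min/hr = 117717.3 mcg/hr
Concentration = 596 mg ÷ 424 mL = 1.40566 mg/mL = 1405.66 mcg/mL
Rate = 117717.3 mcg/hr ÷ 1405.66 mcg/mL = 83.74517 mL/hr
Volume infused = 83.74517 mL/hr × 2.7 hr = 226.112 mL
Volume remaining = 424 − 226.112 = 197.888 mL
Drug remaining = 197.888 mL × 1405.66 mcg/mL = 278163.4 mcg = 278.1634 mg

278 mg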